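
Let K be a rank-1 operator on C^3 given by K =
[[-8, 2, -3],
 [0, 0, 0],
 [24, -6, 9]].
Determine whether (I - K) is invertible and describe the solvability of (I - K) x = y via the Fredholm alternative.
(I - K) is singular (det(I - K) = 0, i.e. 1 ∈ sigma(K)). (I - K) x = y is solvable iff y ⊥ ker((I - K)^*) = span{(-8, 2, -3)}, i.e. iff -8y_1 + 2y_2 - 3y_3 = 0. When solvable, the solutions are x = y + c·(1, 0, -3), c arbitrary (ker(I - K) = span{(1, 0, -3)}, dimension 1).

K has rank 1, so it is an outer product K = u v^T: every row of K is a multiple of one row vector. Reading off the entries, u = (1, 0, -3) and v = (-8, 2, -3) (row i of K equals u_i·v^T). A rank-one matrix u v^T satisfies K u = u (v·u) and kills the (2)-dimensional subspace v^⊥, so its characteristic polynomial is lambda^2 (lambda - v·u) with v·u = tr K = 1. Hence the eigenvalues of I - K are 1 (multiplicity 2) and 1 - (1) = 0, so det(I - K) = 0. (Direct check: I - K =
[[9, -2, 3],
 [0, 1, 0],
 [-24, 6, -8]]
has determinant 0.) So 1 is an eigenvalue of K and (I - K) is not invertible. The finite-dimensional Fredholm alternative says: either (I - K) is invertible, or ker(I - K) ≠ {0} and then range(I - K) = ker((I - K)^*)^⊥, with dim ker(I - K) = dim ker((I - K)^*). We are in the second case, so we need both kernels. Kernel of I - K: (I - K) u = u - u (v·u) = u - u = 0, so ker(I - K) = span{u} = span{(1, 0, -3)} (it is exactly 1-dimensional because rank(I - K) = 2). Kernel of the adjoint: K is real, so (I - K)^* = I - K^T = I - v u^T, and (I - v u^T) v = v - v (u·v) = 0; hence ker((I - K)^*) = span{v} = span{(-8, 2, -3)}. Therefore (I - K) x = y is solvable iff <y, v> = 0, i.e. iff -8y_1 + 2y_2 - 3y_3 = 0. When this holds, K y = u (v·y) = 0, so (I - K) y = y and x = y is a particular solution; the full solution set is the line x = y + c·u = y + c·(1, 0, -3), c ∈ C.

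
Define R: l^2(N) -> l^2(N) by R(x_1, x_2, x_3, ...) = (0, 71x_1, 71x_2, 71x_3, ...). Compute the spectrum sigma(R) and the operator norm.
sigma(R) = closed disk {z in C : |z| ≤ 71}; ||R|| = 71

Note R = 71·U where U is the unit right shift (U x)_k = x_{k-1} (with x_0 := 0); so ||R|| = 71||U|| and sigma(R) = 71·sigma(U). ||R x||^2 = sum_{k≥1} |71x_k|^2 = 5041||x||^2, so ||R|| = 71 and sigma(R) ⊂ {|z| ≤ 71}. For any |lambda| < 71, the equation (R - lambda I) x = 0 forces x_1 = 0, then 71x_k = lambda x_{k+1} ⇒ x = 0, so R has no eigenvalues. But (R - lambda I) is not surjective for |lambda| < 71: solving (R - lambda I) x = e_1 would require x_n proportional to (lambda/71)^(-n), which is not in l^2. So every |lambda| < 71 lies in the residual spectrum. The boundary |lambda| = 71 is in the approximate point spectrum (the spectrum is closed). Hence sigma(R) is the closed disk of radius 71.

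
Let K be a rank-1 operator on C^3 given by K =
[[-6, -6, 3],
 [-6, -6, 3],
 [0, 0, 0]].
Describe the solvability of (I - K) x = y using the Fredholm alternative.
(I - K) is invertible (det(I - K) = 13 ≠ 0), so for every y in C^3 the equation (I - K) x = y has a unique solution.

K has rank 1, so it is an outer product K = u v^T: every row of K is a multiple of one row vector. Reading off the entries, u = (-3, -3, 0) and v = (2, 2, -1) (row i of K equals u_i·v^T). A rank-one matrix u v^T satisfies K u = u (v·u) and kills the (2)-dimensional subspace v^⊥, so its characteristic polynomial is lambda^2 (lambda - v·u) with v·u = tr K = -12. Hence the eigenvalues of I - K are 1 (multiplicity 2) and 1 - (-12) = 13, so det(I - K) = 13. (Direct check: I - K =
[[7, 6, -3],
 [6, 7, -3],
 [0, 0, 1]]
has determinant 13.) The finite-dimensional Fredholm alternative says: either (I - K) is invertible, or ker(I - K) ≠ {0} and then range(I - K) = ker((I - K)^*)^⊥, with dim ker(I - K) = dim ker((I - K)^*). Since det(I - K) ≠ 0, 1 is not an eigenvalue of K and ker(I - K) = {0}, so we are in the first case: for every y there is a unique x = (I - K)^(-1) y. Explicitly, by the Sherman–Morrison formula, (I - u v^T)^(-1) = I + u v^T/(1 - v·u), i.e. (I - K)^(-1) = I + K/(13).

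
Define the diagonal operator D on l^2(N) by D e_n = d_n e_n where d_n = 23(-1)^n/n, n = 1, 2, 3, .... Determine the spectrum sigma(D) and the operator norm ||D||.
sigma(D) = {23(-1)^n/n : n ≥ 1} ∪ {0}; ||D|| = 23

A bounded diagonal operator on l^2 with diagonal entries d_n has spectrum equal to the closure of {d_n : n ≥ 1}: every d_n is an eigenvalue (with eigenvector e_n), so {d_n} ⊂ sigma(D); the spectrum is closed, so its closure is too; and for lambda not in the closure, (D - lambda I) has bounded inverse (the diagonal entries 1/(d_n - lambda) are bounded). For our sequence d_n = 23(-1)^n/n, n = 1, 2, 3, ...:
  - {d_n} = {23(-1)^n/n : n ≥ 1}; the only limit point is 0
  - closure = {23(-1)^n/n : n ≥ 1} ∪ {0}
For the norm: a diagonal operator has ||D|| = sup_n |d_n|. Here |d_n| = 23/n is decreasing, so sup_n |d_n| = |d_1| = 23. So ||D|| = 23.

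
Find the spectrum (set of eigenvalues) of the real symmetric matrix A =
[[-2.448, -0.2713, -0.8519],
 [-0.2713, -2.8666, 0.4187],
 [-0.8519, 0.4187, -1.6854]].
sigma(A) ≈ {-3, -1} (-3 with multiplicity 2)

A is real symmetric, so its spectrum consists of real eigenvalues. Expanding the characteristic polynomial of the displayed matrix gives
  det(λ I - A) = p(λ) = λ^3 + (7)λ^2 + (15)λ + (9).
Solving p(λ) = 0 yields eigenvalues ≈ -3, -3, -1. (A is shown rounded to 4 decimals, so these recover the underlying integer eigenvalues to within that precision.)
Verification: the trace of A = -7 equals the sum of eigenvalues -7, and det(A) ≈ -9.0000 matches the eigenvalue product -9.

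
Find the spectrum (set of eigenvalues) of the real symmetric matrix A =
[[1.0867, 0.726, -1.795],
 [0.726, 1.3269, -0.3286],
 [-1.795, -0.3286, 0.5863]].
sigma(A) ≈ {-1, 1, 3}

A is real symmetric, so its spectrum consists of real eigenvalues. Expanding the characteristic polynomial of the displayed matrix gives
  det(λ I - A) = p(λ) = λ^3 + (-3)λ^2 + (-1)λ + (3).
Solving p(λ) = 0 yields eigenvalues ≈ -1, 1, 3. (A is shown rounded to 4 decimals, so these recover the underlying integer eigenvalues to within that precision.)
Verification: the trace of A = 3 equals the sum of eigenvalues 3, and det(A) ≈ -2.9998 matches the eigenvalue product -3.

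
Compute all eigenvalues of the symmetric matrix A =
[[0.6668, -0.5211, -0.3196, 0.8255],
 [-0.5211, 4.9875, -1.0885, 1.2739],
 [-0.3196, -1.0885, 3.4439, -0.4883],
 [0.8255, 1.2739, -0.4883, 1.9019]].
sigma(A) ≈ {0, 2, 3, 6}

A is real symmetric, so its spectrum consists of real eigenvalues. Expanding the characteristic polynomial of the displayed matrix gives
  det(λ I - A) = p(λ) = λ^4 + (-11)λ^3 + (36.0011)λ^2 + (-36.0035)λ + (0.0031).
Solving p(λ) = 0 yields eigenvalues ≈ 0, 2, 3, 6. (A is shown rounded to 4 decimals, so these recover the underlying integer eigenvalues to within that precision.)
Verification: the trace of A = 11 equals the sum of eigenvalues 11, and det(A) ≈ 0.0031 matches the eigenvalue product 0.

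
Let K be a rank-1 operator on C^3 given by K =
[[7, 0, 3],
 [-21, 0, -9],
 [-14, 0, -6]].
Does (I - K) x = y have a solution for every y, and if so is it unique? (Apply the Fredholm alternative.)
(I - K) is singular (det(I - K) = 0, i.e. 1 ∈ sigma(K)). (I - K) x = y is solvable iff y ⊥ ker((I - K)^*) = span{(7, 0, 3)}, i.e. iff 7y_1 + 3y_3 = 0. When solvable, the solutions are x = y + c·(1, -3, -2), c arbitrary (ker(I - K) = span{(1, -3, -2)}, dimension 1).

K has rank 1, so it is an outer product K = u v^T: every row of K is a multiple of one row vector. Reading off the entries, u = (1, -3, -2) and v = (7, 0, 3) (row i of K equals u_i·v^T). A rank-one matrix u v^T satisfies K u = u (v·u) and kills the (2)-dimensional subspace v^⊥, so its characteristic polynomial is lambda^2 (lambda - v·u) with v·u = tr K = 1. Hence the eigenvalues of I - K are 1 (multiplicity 2) and 1 - (1) = 0, so det(I - K) = 0. (Direct check: I - K =
[[-6, 0, -3],
 [21, 1, 9],
 [14, 0, 7]]
has determinant 0.) So 1 is an eigenvalue of K and (I - K) is not invertible. The finite-dimensional Fredholm alternative says: either (I - K) is invertible, or ker(I - K) ≠ {0} and then range(I - K) = ker((I - K)^*)^⊥, with dim ker(I - K) = dim ker((I - K)^*). We are in the second case, so we need both kernels. Kernel of I - K: (I - K) u = u - u (v·u) = u - u = 0, so ker(I - K) = span{u} = span{(1, -3, -2)} (it is exactly 1-dimensional because rank(I - K) = 2). Kernel of the adjoint: K is real, so (I - K)^* = I - K^T = I - v u^T, and (I - v u^T) v = v - v (u·v) = 0; hence ker((I - K)^*) = span{v} = span{(7, 0, 3)}. Therefore (I - K) x = y is solvable iff <y, v> = 0, i.e. iff 7y_1 + 3y_3 = 0. When this holds, K y = u (v·y) = 0, so (I - K) y = y and x = y is a particular solution; the full solution set is the line x = y + c·u = y + c·(1, -3, -2), c ∈ C.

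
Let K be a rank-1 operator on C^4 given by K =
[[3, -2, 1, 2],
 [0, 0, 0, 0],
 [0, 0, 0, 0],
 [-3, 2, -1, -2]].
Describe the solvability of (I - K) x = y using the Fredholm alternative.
(I - K) is singular (det(I - K) = 0, i.e. 1 ∈ sigma(K)). (I - K) x = y is solvable iff y ⊥ ker((I - K)^*) = span{(3, -2, 1, 2)}, i.e. iff 3y_1 - 2y_2 + y_3 + 2y_4 = 0. When solvable, the solutions are x = y + c·(1, 0, 0, -1), c arbitrary (ker(I - K) = span{(1, 0, 0, -1)}, dimension 1).

K has rank 1, so it is an outer product K = u v^T: every row of K is a multiple of one row vector. Reading off the entries, u = (1, 0, 0, -1) and v = (3, -2, 1, 2) (row i of K equals u_i·v^T). A rank-one matrix u v^T satisfies K u = u (v·u) and kills the (3)-dimensional subspace v^⊥, so its characteristic polynomial is lambda^3 (lambda - v·u) with v·u = tr K = 1. Hence the eigenvalues of I - K are 1 (multiplicity 3) and 1 - (1) = 0, so det(I - K) = 0. (Direct check: I - K =
[[-2, 2, -1, -2],
 [0, 1, 0, 0],
 [0, 0, 1, 0],
 [3, -2, 1, 3]]
has determinant 0.) So 1 is an eigenvalue of K and (I - K) is not invertible. The finite-dimensional Fredholm alternative says: either (I - K) is invertible, or ker(I - K) ≠ {0} and then range(I - K) = ker((I - K)^*)^⊥, with dim ker(I - K) = dim ker((I - K)^*). We are in the second case, so we need both kernels. Kernel of I - K: (I - K) u = u - u (v·u) = u - u = 0, so ker(I - K) = span{u} = span{(1, 0, 0, -1)} (it is exactly 1-dimensional because rank(I - K) = 3). Kernel of the adjoint: K is real, so (I - K)^* = I - K^T = I - v u^T, and (I - v u^T) v = v - v (u·v) = 0; hence ker((I - K)^*) = span{v} = span{(3, -2, 1, 2)}. Therefore (I - K) x = y is solvable iff <y, v> = 0, i.e. iff 3y_1 - 2y_2 + y_3 + 2y_4 = 0. When this holds, K y = u (v·y) = 0, so (I - K) y = y and x = y is a particular solution; the full solution set is the line x = y + c·u = y + c·(1, 0, 0, -1), c ∈ C.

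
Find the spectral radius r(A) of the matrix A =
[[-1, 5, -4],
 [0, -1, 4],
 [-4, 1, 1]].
r(A) ≈ 6.0657

The eigenvalues of A are the roots of its characteristic polynomial. With M = A (coefficients from the trace, the sum of principal 2x2 minors, and det A):
  p(λ) = det(λ I - M) = λ^3 + λ^2 - 21λ + 59.
No integer candidate from the rational root theorem (±divisors of 59) is a root, so the roots are irrational. The cubic discriminant is Δ = -79040 < 0, so there is one real root and a complex-conjugate pair. p(-7) = -88 and p(-6) = 5 have opposite signs, so a root lies in (-7, -6); Newton's method refines it to λ ≈ -6.0657. Dividing out (λ - (-6.0657)) leaves approximately λ^2 - 5.0657λ + 9.7268. For λ^2 - 5.0657λ + 9.7268 the discriminant is -13.2462. It is negative, so the remaining roots are the complex-conjugate pair λ ≈ 2.5328 ± 1.8198i. Their product equals the constant term, so |λ|^2 ≈ 9.7268 and |λ| ≈ 3.1188.
Thus the eigenvalues (to 4 decimals) are -6.0657 (modulus 6.0657); 2.5328 ± 1.8198i (modulus 3.1188). The spectral radius is the largest modulus: r(A) ≈ 6.0657. (Cross-check: r(A) ≤ ||A||_2 ≈ 7.3599; equality holds whenever A is normal, though it can also hold for some non-normal A.)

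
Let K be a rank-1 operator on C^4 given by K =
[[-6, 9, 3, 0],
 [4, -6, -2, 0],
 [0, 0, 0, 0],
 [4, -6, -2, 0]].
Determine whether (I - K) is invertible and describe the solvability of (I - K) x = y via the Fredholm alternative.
(I - K) is invertible (det(I - K) = 13 ≠ 0), so for every y in C^4 the equation (I - K) x = y has a unique solution.

K has rank 1, so it is an outer product K = u v^T: every row of K is a multiple of one row vector. Reading off the entries, u = (3, -2, 0, -2) and v = (-2, 3, 1, 0) (row i of K equals u_i·v^T). A rank-one matrix u v^T satisfies K u = u (v·u) and kills the (3)-dimensional subspace v^⊥, so its characteristic polynomial is lambda^3 (lambda - v·u) with v·u = tr K = -12. Hence the eigenvalues of I - K are 1 (multiplicity 3) and 1 - (-12) = 13, so det(I - K) = 13. (Direct check: I - K =
[[7, -9, -3, 0],
 [-4, 7, 2, 0],
 [0, 0, 1, 0],
 [-4, 6, 2, 1]]
has determinant 13.) The finite-dimensional Fredholm alternative says: either (I - K) is invertible, or ker(I - K) ≠ {0} and then range(I - K) = ker((I - K)^*)^⊥, with dim ker(I - K) = dim ker((I - K)^*). Since det(I - K) ≠ 0, 1 is not an eigenvalue of K and ker(I - K) = {0}, so we are in the first case: for every y there is a unique x = (I - K)^(-1) y. Explicitly, by the Sherman–Morrison formula, (I - u v^T)^(-1) = I + u v^T/(1 - v·u), i.e. (I - K)^(-1) = I + K/(13).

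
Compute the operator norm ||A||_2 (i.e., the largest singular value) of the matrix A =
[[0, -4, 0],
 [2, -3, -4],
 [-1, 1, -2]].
||A||_2 ≈ 6.0131 (= sqrt(largest eigenvalue of A^T A))

||A||_2 = sigma_max(A) = sqrt(lambda_max(A^T A)). Form the symmetric matrix M = A^T A =
[[5, -7, -6],
 [-7, 26, 10],
 [-6, 10, 20]].
Its characteristic polynomial (trace, sum of principal 2x2 minors, determinant of M give the coefficients) is
  p(λ) = det(λ I - M) = λ^3 - 51λ^2 + 565λ - 1024.
No integer candidate from the rational root theorem (±divisors of 1024) is a root, so the roots are irrational. The cubic discriminant is Δ = 68323757 > 0, so there are three distinct real roots. p(2) = -90 and p(3) = 239 have opposite signs, so a root lies in (2, 3); Newton's method refines it to λ ≈ 2.2487. p(12) = 140 and p(13) = -101 have opposite signs, so a root lies in (12, 13); Newton's method refines it to λ ≈ 12.5943. p(36) = -124 and p(37) = 715 have opposite signs, so a root lies in (36, 37); Newton's method refines it to λ ≈ 36.157. Check (Vieta): the three roots sum to 51, matching tr M = 51.
So the eigenvalues of A^T A are ≈ 2.2487, 12.5943, 36.157 (all ≥ 0, as they must be for A^T A). The largest is λ_max ≈ 36.157, hence ||A||_2 = sqrt(λ_max) ≈ 6.0131.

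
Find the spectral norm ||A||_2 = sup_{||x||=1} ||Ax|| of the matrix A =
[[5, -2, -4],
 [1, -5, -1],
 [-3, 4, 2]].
||A||_2 ≈ 9.224 (= sqrt(largest eigenvalue of A^T A))

||A||_2 = sigma_max(A) = sqrt(lambda_max(A^T A)). Form the symmetric matrix M = A^T A =
[[35, -27, -27],
 [-27, 45, 21],
 [-27, 21, 21]].
Its characteristic polynomial (trace, sum of principal 2x2 minors, determinant of M give the coefficients) is
  p(λ) = det(λ I - M) = λ^3 - 101λ^2 + 1356λ - 144.
No integer candidate from the rational root theorem (±divisors of 144) is a root, so the roots are irrational. The cubic discriminant is Δ = 8544618576 > 0, so there are three distinct real roots. p(0) = -144 and p(1) = 1112 have opposite signs, so a root lies in (0, 1); Newton's method refines it to λ ≈ 0.107. p(15) = 846 and p(16) = -208 have opposite signs, so a root lies in (15, 16); Newton's method refines it to λ ≈ 15.8106. p(85) = -484 and p(86) = 5532 have opposite signs, so a root lies in (85, 86); Newton's method refines it to λ ≈ 85.0824. Check (Vieta): the three roots sum to 101, matching tr M = 101.
So the eigenvalues of A^T A are ≈ 0.107, 15.8106, 85.0824 (all ≥ 0, as they must be for A^T A). The largest is λ_max ≈ 85.0824, hence ||A||_2 = sqrt(λ_max) ≈ 9.224.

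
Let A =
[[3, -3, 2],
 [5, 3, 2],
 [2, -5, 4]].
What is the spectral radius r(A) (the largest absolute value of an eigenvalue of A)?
r(A) ≈ 6.5931

The eigenvalues of A are the roots of its characteristic polynomial. With M = A (coefficients from the trace, the sum of principal 2x2 minors, and det A):
  p(λ) = det(λ I - M) = λ^3 - 10λ^2 + 54λ - 52.
No integer candidate from the rational root theorem (±divisors of 52) is a root, so the roots are irrational. The cubic discriminant is Δ = -113824 < 0, so there is one real root and a complex-conjugate pair. p(1) = -7 and p(2) = 24 have opposite signs, so a root lies in (1, 2); Newton's method refines it to λ ≈ 1.1963. Dividing out (λ - (1.1963)) leaves approximately λ^2 - 8.8037λ + 43.4683. For λ^2 - 8.8037λ + 43.4683 the discriminant is -96.3677. It is negative, so the remaining roots are the complex-conjugate pair λ ≈ 4.4019 ± 4.9084i. Their product equals the constant term, so |λ|^2 ≈ 43.4683 and |λ| ≈ 6.5931.
Thus the eigenvalues (to 4 decimals) are 1.1963 (modulus 1.1963); 4.4019 ± 4.9084i (modulus 6.5931). The spectral radius is the largest modulus: r(A) ≈ 6.5931. (Cross-check: r(A) ≤ ||A||_2 ≈ 8.1861; equality holds whenever A is normal, though it can also hold for some non-normal A.)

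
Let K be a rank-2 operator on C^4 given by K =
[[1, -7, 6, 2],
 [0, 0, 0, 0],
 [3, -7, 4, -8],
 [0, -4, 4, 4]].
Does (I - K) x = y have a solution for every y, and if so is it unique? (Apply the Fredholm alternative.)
(I - K) is invertible (det(I - K) = 30 ≠ 0), so for every y in C^4 the equation (I - K) x = y has a unique solution.

K has rank 2 and factors as K = U V^T = u1 v1^T + u2 v2^T with u1 = (2, 0, -1, 2), v1 = (0, -2, 2, 2), u2 = (-1, 0, -3, 0), v2 = (-1, 3, -2, 2) (multiplying out reproduces the displayed K). The nonzero eigenvalues of U V^T coincide with those of the 2 x 2 matrix G = V^T U = [[v1·u1, v1·u2], [v2·u1, v2·u2]] = [[2, -6], [4, 7]], and by the Sylvester determinant identity det(I_4 - U V^T) = det(I_2 - V^T U) = det([[-1, 6], [-4, -6]]) = (-1)(-6) - (6)(-4) = 30. (Direct check: I - K =
[[0, 7, -6, -2],
 [0, 1, 0, 0],
 [-3, 7, -3, 8],
 [0, 4, -4, -3]]
has determinant 30.) The finite-dimensional Fredholm alternative says: either (I - K) is invertible, or ker(I - K) ≠ {0} and then range(I - K) = ker((I - K)^*)^⊥, with dim ker(I - K) = dim ker((I - K)^*). Since det(I - K) ≠ 0, 1 is not an eigenvalue of K and ker(I - K) = {0}, so we are in the first case: for every y there is a unique x = (I - K)^(-1) y. (Explicitly, by the Woodbury identity, (I - U V^T)^(-1) = I + U (I_2 - G)^(-1) V^T.)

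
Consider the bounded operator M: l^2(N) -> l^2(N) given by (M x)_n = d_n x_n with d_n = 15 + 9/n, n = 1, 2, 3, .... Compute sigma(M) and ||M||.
sigma(M) = {15 + 9/n : n ≥ 1} ∪ {15}; ||M|| = 24

A bounded diagonal operator on l^2 with diagonal entries d_n has spectrum equal to the closure of {d_n : n ≥ 1}: every d_n is an eigenvalue (with eigenvector e_n), so {d_n} ⊂ sigma(M); the spectrum is closed, so its closure is too; and for lambda not in the closure, (M - lambda I) has bounded inverse (the diagonal entries 1/(d_n - lambda) are bounded). For our sequence d_n = 15 + 9/n, n = 1, 2, 3, ...:
  - {d_n} = {15 + 9/n : n ≥ 1}; the only limit point is 15
  - closure = {15 + 9/n : n ≥ 1} ∪ {15}
For the norm: a diagonal operator has ||M|| = sup_n |d_n|. Here d_n = 15 + 9/n is positive and decreasing, so sup_n |d_n| = d_1 = 15 + 9 = 24. So ||M|| = 24.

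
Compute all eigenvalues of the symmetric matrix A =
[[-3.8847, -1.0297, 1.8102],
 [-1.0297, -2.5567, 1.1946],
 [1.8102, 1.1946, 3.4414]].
sigma(A) ≈ {-5, -2, 4}

A is real symmetric, so its spectrum consists of real eigenvalues. Expanding the characteristic polynomial of the displayed matrix gives
  det(λ I - A) = p(λ) = λ^3 + (3)λ^2 + (-18)λ + (-40).
Solving p(λ) = 0 yields eigenvalues ≈ -5, -2, 4. (A is shown rounded to 4 decimals, so these recover the underlying integer eigenvalues to within that precision.)
Verification: the trace of A = -3 equals the sum of eigenvalues -3, and det(A) ≈ 39.9994 matches the eigenvalue product 40.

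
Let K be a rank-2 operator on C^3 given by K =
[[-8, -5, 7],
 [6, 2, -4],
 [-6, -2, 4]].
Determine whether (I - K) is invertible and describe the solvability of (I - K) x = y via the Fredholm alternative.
(I - K) is invertible (det(I - K) = 27 ≠ 0), so for every y in C^3 the equation (I - K) x = y has a unique solution.

K has rank 2 and factors as K = U V^T = u1 v1^T + u2 v2^T with u1 = (-3, 2, -2), v1 = (3, 1, -2), u2 = (-1, 0, 0), v2 = (-1, 2, -1) (multiplying out reproduces the displayed K). The nonzero eigenvalues of U V^T coincide with those of the 2 x 2 matrix G = V^T U = [[v1·u1, v1·u2], [v2·u1, v2·u2]] = [[-3, -3], [9, 1]], and by the Sylvester determinant identity det(I_3 - U V^T) = det(I_2 - V^T U) = det([[4, 3], [-9, 0]]) = (4)(0) - (3)(-9) = 27. (Direct check: I - K =
[[9, 5, -7],
 [-6, -1, 4],
 [6, 2, -3]]
has determinant 27.) The finite-dimensional Fredholm alternative says: either (I - K) is invertible, or ker(I - K) ≠ {0} and then range(I - K) = ker((I - K)^*)^⊥, with dim ker(I - K) = dim ker((I - K)^*). Since det(I - K) ≠ 0, 1 is not an eigenvalue of K and ker(I - K) = {0}, so we are in the first case: for every y there is a unique x = (I - K)^(-1) y. (Explicitly, by the Woodbury identity, (I - U V^T)^(-1) = I + U (I_2 - G)^(-1) V^T.)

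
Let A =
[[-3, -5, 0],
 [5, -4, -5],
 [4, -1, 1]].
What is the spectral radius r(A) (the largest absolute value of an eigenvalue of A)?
r(A) ≈ 7.173

The eigenvalues of A are the roots of its characteristic polynomial. With M = A (coefficients from the trace, the sum of principal 2x2 minors, and det A):
  p(λ) = det(λ I - M) = λ^3 + 6λ^2 + 25λ - 152.
No integer candidate from the rational root theorem (±divisors of 152) is a root, so the roots are irrational. The cubic discriminant is Δ = -942880 < 0, so there is one real root and a complex-conjugate pair. p(2) = -70 and p(3) = 4 have opposite signs, so a root lies in (2, 3); Newton's method refines it to λ ≈ 2.9542. Dividing out (λ - (2.9542)) leaves approximately λ^2 + 8.9542λ + 51.4524. For λ^2 + 8.9542λ + 51.4524 the discriminant is -125.632. It is negative, so the remaining roots are the complex-conjugate pair λ ≈ -4.4771 ± 5.6043i. Their product equals the constant term, so |λ|^2 ≈ 51.4524 and |λ| ≈ 7.173.
Thus the eigenvalues (to 4 decimals) are 2.9542 (modulus 2.9542); -4.4771 ± 5.6043i (modulus 7.173). The spectral radius is the largest modulus: r(A) ≈ 7.173. (Cross-check: r(A) ≤ ||A||_2 ≈ 8.5303; equality holds whenever A is normal, though it can also hold for some non-normal A.)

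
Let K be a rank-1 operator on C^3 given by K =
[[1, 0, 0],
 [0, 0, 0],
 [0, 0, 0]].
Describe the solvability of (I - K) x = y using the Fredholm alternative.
(I - K) is singular (det(I - K) = 0, i.e. 1 ∈ sigma(K)). (I - K) x = y is solvable iff y ⊥ ker((I - K)^*) = span{(1, 0, 0)}, i.e. iff y_1 = 0. When solvable, the solutions are x = y + c·(1, 0, 0), c arbitrary (ker(I - K) = span{(1, 0, 0)}, dimension 1).

K has rank 1, so it is an outer product K = u v^T: every row of K is a multiple of one row vector. Reading off the entries, u = (1, 0, 0) and v = (1, 0, 0) (row i of K equals u_i·v^T). A rank-one matrix u v^T satisfies K u = u (v·u) and kills the (2)-dimensional subspace v^⊥, so its characteristic polynomial is lambda^2 (lambda - v·u) with v·u = tr K = 1. Hence the eigenvalues of I - K are 1 (multiplicity 2) and 1 - (1) = 0, so det(I - K) = 0. (Direct check: I - K =
[[0, 0, 0],
 [0, 1, 0],
 [0, 0, 1]]
has determinant 0.) So 1 is an eigenvalue of K and (I - K) is not invertible. The finite-dimensional Fredholm alternative says: either (I - K) is invertible, or ker(I - K) ≠ {0} and then range(I - K) = ker((I - K)^*)^⊥, with dim ker(I - K) = dim ker((I - K)^*). We are in the second case, so we need both kernels. Kernel of I - K: (I - K) u = u - u (v·u) = u - u = 0, so ker(I - K) = span{u} = span{(1, 0, 0)} (it is exactly 1-dimensional because rank(I - K) = 2). Kernel of the adjoint: K is real, so (I - K)^* = I - K^T = I - v u^T, and (I - v u^T) v = v - v (u·v) = 0; hence ker((I - K)^*) = span{v} = span{(1, 0, 0)}. Therefore (I - K) x = y is solvable iff <y, v> = 0, i.e. iff y_1 = 0. When this holds, K y = u (v·y) = 0, so (I - K) y = y and x = y is a particular solution; the full solution set is the line x = y + c·u = y + c·(1, 0, 0), c ∈ C.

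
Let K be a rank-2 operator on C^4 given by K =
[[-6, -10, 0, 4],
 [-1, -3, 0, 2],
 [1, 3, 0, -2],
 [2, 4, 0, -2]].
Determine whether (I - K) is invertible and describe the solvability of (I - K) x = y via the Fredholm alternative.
(I - K) is invertible (det(I - K) = 22 ≠ 0), so for every y in C^4 the equation (I - K) x = y has a unique solution.

K has rank 2 and factors as K = U V^T = u1 v1^T + u2 v2^T with u1 = (-2, -3, 3, 2), v1 = (1, 2, 0, -1), u2 = (-2, 1, -1, 0), v2 = (2, 3, 0, -1) (multiplying out reproduces the displayed K). The nonzero eigenvalues of U V^T coincide with those of the 2 x 2 matrix G = V^T U = [[v1·u1, v1·u2], [v2·u1, v2·u2]] = [[-10, 0], [-15, -1]], and by the Sylvester determinant identity det(I_4 - U V^T) = det(I_2 - V^T U) = det([[11, 0], [15, 2]]) = (11)(2) - (0)(15) = 22. (Direct check: I - K =
[[7, 10, 0, -4],
 [1, 4, 0, -2],
 [-1, -3, 1, 2],
 [-2, -4, 0, 3]]
has determinant 22.) The finite-dimensional Fredholm alternative says: either (I - K) is invertible, or ker(I - K) ≠ {0} and then range(I - K) = ker((I - K)^*)^⊥, with dim ker(I - K) = dim ker((I - K)^*). Since det(I - K) ≠ 0, 1 is not an eigenvalue of K and ker(I - K) = {0}, so we are in the first case: for every y there is a unique x = (I - K)^(-1) y. (Explicitly, by the Woodbury identity, (I - U V^T)^(-1) = I + U (I_2 - G)^(-1) V^T.)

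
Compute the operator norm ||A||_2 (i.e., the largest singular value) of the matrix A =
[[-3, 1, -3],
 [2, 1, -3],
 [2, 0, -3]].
||A||_2 ≈ 5.3833 (= sqrt(largest eigenvalue of A^T A))

||A||_2 = sigma_max(A) = sqrt(lambda_max(A^T A)). Form the symmetric matrix M = A^T A =
[[17, -1, -3],
 [-1, 2, -6],
 [-3, -6, 27]].
Its characteristic polynomial (trace, sum of principal 2x2 minors, determinant of M give the coefficients) is
  p(λ) = det(λ I - M) = λ^3 - 46λ^2 + 501λ - 225.
No integer candidate from the rational root theorem (±divisors of 225) is a root, so the roots are irrational. The cubic discriminant is Δ = 32479137 > 0, so there are three distinct real roots. p(0) = -225 and p(1) = 231 have opposite signs, so a root lies in (0, 1); Newton's method refines it to λ ≈ 0.4691. p(16) = 111 and p(17) = -89 have opposite signs, so a root lies in (16, 17); Newton's method refines it to λ ≈ 16.5506. p(28) = -309 and p(29) = 7 have opposite signs, so a root lies in (28, 29); Newton's method refines it to λ ≈ 28.9803. Check (Vieta): the three roots sum to 46, matching tr M = 46.
So the eigenvalues of A^T A are ≈ 0.4691, 16.5506, 28.9803 (all ≥ 0, as they must be for A^T A). The largest is λ_max ≈ 28.9803, hence ||A||_2 = sqrt(λ_max) ≈ 5.3833.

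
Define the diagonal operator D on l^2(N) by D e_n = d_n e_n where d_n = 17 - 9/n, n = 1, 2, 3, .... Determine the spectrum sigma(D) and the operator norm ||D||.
sigma(D) = {17 - 9/n : n ≥ 1} ∪ {17}; ||D|| = 17

A bounded diagonal operator on l^2 with diagonal entries d_n has spectrum equal to the closure of {d_n : n ≥ 1}: every d_n is an eigenvalue (with eigenvector e_n), so {d_n} ⊂ sigma(D); the spectrum is closed, so its closure is too; and for lambda not in the closure, (D - lambda I) has bounded inverse (the diagonal entries 1/(d_n - lambda) are bounded). For our sequence d_n = 17 - 9/n, n = 1, 2, 3, ...:
  - {d_n} = {17 - 9/n : n ≥ 1}; the only limit point is 17
  - closure = {17 - 9/n : n ≥ 1} ∪ {17}
For the norm: a diagonal operator has ||D|| = sup_n |d_n|. Here d_n = 17 - 9/n increases monotonically from d_1 = 8 toward 17, with all terms in [8, 17); so sup_n |d_n| = 17 (the supremum is the limit, not attained). So ||D|| = 17.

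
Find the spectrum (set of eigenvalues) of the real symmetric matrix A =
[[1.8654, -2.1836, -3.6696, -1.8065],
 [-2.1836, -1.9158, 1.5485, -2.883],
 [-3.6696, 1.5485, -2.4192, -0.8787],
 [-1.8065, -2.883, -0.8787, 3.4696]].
sigma(A) ≈ {-5, -4, 5} (5 with multiplicity 2)

A is real symmetric, so its spectrum consists of real eigenvalues. Expanding the characteristic polynomial of the displayed matrix gives
  det(λ I - A) = p(λ) = λ^4 + (-1)λ^3 + (-45)λ^2 + (25)λ + (499.9896).
Solving p(λ) = 0 yields eigenvalues ≈ -5, -4, 5, 5. (A is shown rounded to 4 decimals, so these recover the underlying integer eigenvalues to within that precision.)
Verification: the trace of A = 1 equals the sum of eigenvalues 1, and det(A) ≈ 499.9896 matches the eigenvalue product 500.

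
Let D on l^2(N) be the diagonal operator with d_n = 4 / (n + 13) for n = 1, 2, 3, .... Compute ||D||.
||D|| = 2/7 (attained at n = 1)

For D diagonal, ||D|| = sup_n |d_n| = sup_n 4/(n + 13). This is positive and strictly decreasing in n, so the supremum is attained at n = 1: d_1 = 4/(1 + 13) = 2/7. Hence ||D|| = 2/7.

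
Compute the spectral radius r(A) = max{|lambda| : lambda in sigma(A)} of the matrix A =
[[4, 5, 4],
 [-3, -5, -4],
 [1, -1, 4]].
r(A) ≈ 5.3415

The eigenvalues of A are the roots of its characteristic polynomial. With M = A (coefficients from the trace, the sum of principal 2x2 minors, and det A):
  p(λ) = det(λ I - M) = λ^3 - 3λ^2 - 17λ + 24.
No integer candidate from the rational root theorem (±divisors of 24) is a root, so the roots are irrational. The cubic discriminant is Δ = 31325 > 0, so there are three distinct real roots. p(-4) = -20 and p(-3) = 21 have opposite signs, so a root lies in (-4, -3); Newton's method refines it to λ ≈ -3.5923. p(1) = 5 and p(2) = -14 have opposite signs, so a root lies in (1, 2); Newton's method refines it to λ ≈ 1.2508. p(5) = -11 and p(6) = 30 have opposite signs, so a root lies in (5, 6); Newton's method refines it to λ ≈ 5.3415. Check (Vieta): the three roots sum to 3, matching tr M = 3.
Thus the eigenvalues (to 4 decimals) are -3.5923 (modulus 3.5923); 1.2508 (modulus 1.2508); 5.3415 (modulus 5.3415). The spectral radius is the largest modulus: r(A) ≈ 5.3415. (Cross-check: r(A) ≤ ||A||_2 ≈ 10.5421; equality holds whenever A is normal, though it can also hold for some non-normal A.)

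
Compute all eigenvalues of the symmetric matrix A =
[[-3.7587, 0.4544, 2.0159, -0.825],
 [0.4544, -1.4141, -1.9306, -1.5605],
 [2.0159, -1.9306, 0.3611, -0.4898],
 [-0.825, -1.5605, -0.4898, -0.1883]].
sigma(A) ≈ {-5, -3, 1, 2}

A is real symmetric, so its spectrum consists of real eigenvalues. Expanding the characteristic polynomial of the displayed matrix gives
  det(λ I - A) = p(λ) = λ^4 + (5)λ^3 + (-7)λ^2 + (-29)λ + (30).
Solving p(λ) = 0 yields eigenvalues ≈ -5, -3, 1, 2. (A is shown rounded to 4 decimals, so these recover the underlying integer eigenvalues to within that precision.)
Verification: the trace of A = -5 equals the sum of eigenvalues -5, and det(A) ≈ 29.9998 matches the eigenvalue product 30.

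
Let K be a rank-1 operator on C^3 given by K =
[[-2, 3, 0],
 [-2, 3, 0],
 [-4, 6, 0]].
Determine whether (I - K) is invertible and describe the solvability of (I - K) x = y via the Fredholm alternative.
(I - K) is singular (det(I - K) = 0, i.e. 1 ∈ sigma(K)). (I - K) x = y is solvable iff y ⊥ ker((I - K)^*) = span{(-2, 3, 0)}, i.e. iff -2y_1 + 3y_2 = 0. When solvable, the solutions are x = y + c·(1, 1, 2), c arbitrary (ker(I - K) = span{(1, 1, 2)}, dimension 1).

K has rank 1, so it is an outer product K = u v^T: every row of K is a multiple of one row vector. Reading off the entries, u = (1, 1, 2) and v = (-2, 3, 0) (row i of K equals u_i·v^T). A rank-one matrix u v^T satisfies K u = u (v·u) and kills the (2)-dimensional subspace v^⊥, so its characteristic polynomial is lambda^2 (lambda - v·u) with v·u = tr K = 1. Hence the eigenvalues of I - K are 1 (multiplicity 2) and 1 - (1) = 0, so det(I - K) = 0. (Direct check: I - K =
[[3, -3, 0],
 [2, -2, 0],
 [4, -6, 1]]
has determinant 0.) So 1 is an eigenvalue of K and (I - K) is not invertible. The finite-dimensional Fredholm alternative says: either (I - K) is invertible, or ker(I - K) ≠ {0} and then range(I - K) = ker((I - K)^*)^⊥, with dim ker(I - K) = dim ker((I - K)^*). We are in the second case, so we need both kernels. Kernel of I - K: (I - K) u = u - u (v·u) = u - u = 0, so ker(I - K) = span{u} = span{(1, 1, 2)} (it is exactly 1-dimensional because rank(I - K) = 2). Kernel of the adjoint: K is real, so (I - K)^* = I - K^T = I - v u^T, and (I - v u^T) v = v - v (u·v) = 0; hence ker((I - K)^*) = span{v} = span{(-2, 3, 0)}. Therefore (I - K) x = y is solvable iff <y, v> = 0, i.e. iff -2y_1 + 3y_2 = 0. When this holds, K y = u (v·y) = 0, so (I - K) y = y and x = y is a particular solution; the full solution set is the line x = y + c·u = y + c·(1, 1, 2), c ∈ C.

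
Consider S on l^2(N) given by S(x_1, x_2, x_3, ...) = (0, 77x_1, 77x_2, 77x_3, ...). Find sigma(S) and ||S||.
sigma(S) = closed disk {z in C : |z| ≤ 77}; ||S|| = 77

Note S = 77·U where U is the unit right shift (U x)_k = x_{k-1} (with x_0 := 0); so ||S|| = 77||U|| and sigma(S) = 77·sigma(U). ||S x||^2 = sum_{k≥1} |77x_k|^2 = 5929||x||^2, so ||S|| = 77 and sigma(S) ⊂ {|z| ≤ 77}. For any |lambda| < 77, the equation (S - lambda I) x = 0 forces x_1 = 0, then 77x_k = lambda x_{k+1} ⇒ x = 0, so S has no eigenvalues. But (S - lambda I) is not surjective for |lambda| < 77: solving (S - lambda I) x = e_1 would require x_n proportional to (lambda/77)^(-n), which is not in l^2. So every |lambda| < 77 lies in the residual spectrum. The boundary |lambda| = 77 is in the approximate point spectrum (the spectrum is closed). Hence sigma(S) is the closed disk of radius 77.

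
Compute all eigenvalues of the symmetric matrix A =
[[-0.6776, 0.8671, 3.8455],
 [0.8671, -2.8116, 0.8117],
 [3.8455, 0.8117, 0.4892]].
sigma(A) ≈ {-4, -3, 4}

A is real symmetric, so its spectrum consists of real eigenvalues. Expanding the characteristic polynomial of the displayed matrix gives
  det(λ I - A) = p(λ) = λ^3 + (3)λ^2 + (-16)λ + (-48.0013).
Solving p(λ) = 0 yields eigenvalues ≈ -4, -3, 4. (A is shown rounded to 4 decimals, so these recover the underlying integer eigenvalues to within that precision.)
Verification: the trace of A = -3 equals the sum of eigenvalues -3, and det(A) ≈ 48.0013 matches the eigenvalue product 48.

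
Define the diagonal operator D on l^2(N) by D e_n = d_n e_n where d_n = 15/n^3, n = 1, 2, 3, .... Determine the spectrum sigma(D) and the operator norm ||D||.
sigma(D) = {15/n^3 : n ≥ 1} ∪ {0}; ||D|| = 15

A bounded diagonal operator on l^2 with diagonal entries d_n has spectrum equal to the closure of {d_n : n ≥ 1}: every d_n is an eigenvalue (with eigenvector e_n), so {d_n} ⊂ sigma(D); the spectrum is closed, so its closure is too; and for lambda not in the closure, (D - lambda I) has bounded inverse (the diagonal entries 1/(d_n - lambda) are bounded). For our sequence d_n = 15/n^3, n = 1, 2, 3, ...:
  - {d_n} = {15/n^3 : n ≥ 1}; the only limit point is 0
  - closure = {15/n^3 : n ≥ 1} ∪ {0}
For the norm: a diagonal operator has ||D|| = sup_n |d_n|. Here d_n = 15/n^3 is positive and decreasing, so sup_n |d_n| = d_1 = 15. So ||D|| = 15.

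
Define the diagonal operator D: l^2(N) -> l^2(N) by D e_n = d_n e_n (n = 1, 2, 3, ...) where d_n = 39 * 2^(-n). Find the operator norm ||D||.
||D|| = 39/2 (attained at n = 1)

For D diagonal, ||D|| = sup_n |d_n|. The sequence d_n = 39 * 2^(-n) is positive and strictly decreasing (ratio 2^(-1) < 1), so the supremum is d_1 = 39/2. Hence ||D|| = 39/2.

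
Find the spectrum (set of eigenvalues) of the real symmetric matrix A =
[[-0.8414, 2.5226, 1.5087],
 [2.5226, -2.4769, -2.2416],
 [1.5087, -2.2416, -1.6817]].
sigma(A) ≈ {-6, 0, 1}

A is real symmetric, so its spectrum consists of real eigenvalues. Expanding the characteristic polynomial of the displayed matrix gives
  det(λ I - A) = p(λ) = λ^3 + (5)λ^2 + (-6)λ + (0).
Solving p(λ) = 0 yields eigenvalues ≈ -6, 0, 1. (A is shown rounded to 4 decimals, so these recover the underlying integer eigenvalues to within that precision.)
Verification: the trace of A = -5 equals the sum of eigenvalues -5, and det(A) ≈ 0.0001 matches the eigenvalue product 0.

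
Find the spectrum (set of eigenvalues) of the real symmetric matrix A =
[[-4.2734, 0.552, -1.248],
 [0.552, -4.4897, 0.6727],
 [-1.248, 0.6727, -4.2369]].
sigma(A) ≈ {-6, -4, -3}

A is real symmetric, so its spectrum consists of real eigenvalues. Expanding the characteristic polynomial of the displayed matrix gives
  det(λ I - A) = p(λ) = λ^3 + (13)λ^2 + (54)λ + (72).
Solving p(λ) = 0 yields eigenvalues ≈ -6, -4, -3. (A is shown rounded to 4 decimals, so these recover the underlying integer eigenvalues to within that precision.)
Verification: the trace of A = -13 equals the sum of eigenvalues -13, and det(A) ≈ -71.9997 matches the eigenvalue product -72.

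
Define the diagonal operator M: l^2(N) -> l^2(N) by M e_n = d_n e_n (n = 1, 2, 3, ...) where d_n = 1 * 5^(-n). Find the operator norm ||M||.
||M|| = 1/5 (attained at n = 1)

For M diagonal, ||M|| = sup_n |d_n|. The sequence d_n = 1 * 5^(-n) is positive and strictly decreasing (ratio 5^(-1) < 1), so the supremum is d_1 = 1/5. Hence ||M|| = 1/5.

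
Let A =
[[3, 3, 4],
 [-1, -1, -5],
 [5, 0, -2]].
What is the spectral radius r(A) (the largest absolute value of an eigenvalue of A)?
r(A) ≈ 5.7881

The eigenvalues of A are the roots of its characteristic polynomial. With M = A (coefficients from the trace, the sum of principal 2x2 minors, and det A):
  p(λ) = det(λ I - M) = λ^3 - 24λ + 55.
No integer candidate from the rational root theorem (±divisors of 55) is a root, so the roots are irrational. The cubic discriminant is Δ = -26379 < 0, so there is one real root and a complex-conjugate pair. p(-6) = -17 and p(-5) = 50 have opposite signs, so a root lies in (-6, -5); Newton's method refines it to λ ≈ -5.7881. Dividing out (λ - (-5.7881)) leaves approximately λ^2 - 5.7881λ + 9.5022. For λ^2 - 5.7881λ + 9.5022 the discriminant is -4.5067. It is negative, so the remaining roots are the complex-conjugate pair λ ≈ 2.8941 ± 1.0615i. Their product equals the constant term, so |λ|^2 ≈ 9.5022 and |λ| ≈ 3.0826.
Thus the eigenvalues (to 4 decimals) are -5.7881 (modulus 5.7881); 2.8941 ± 1.0615i (modulus 3.0826). The spectral radius is the largest modulus: r(A) ≈ 5.7881. (Cross-check: r(A) ≤ ||A||_2 ≈ 7.542; equality holds whenever A is normal, though it can also hold for some non-normal A.)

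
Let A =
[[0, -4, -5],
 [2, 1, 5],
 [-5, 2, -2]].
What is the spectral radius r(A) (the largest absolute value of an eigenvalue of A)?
r(A) ≈ 5.5256

The eigenvalues of A are the roots of its characteristic polynomial. With M = A (coefficients from the trace, the sum of principal 2x2 minors, and det A):
  p(λ) = det(λ I - M) = λ^3 + λ^2 - 29λ - 39.
No integer candidate from the rational root theorem (±divisors of 39) is a root, so the roots are irrational. The cubic discriminant is Δ = 77844 > 0, so there are three distinct real roots. p(-6) = -45 and p(-5) = 6 have opposite signs, so a root lies in (-6, -5); Newton's method refines it to λ ≈ -5.157. p(-2) = 15 and p(-1) = -10 have opposite signs, so a root lies in (-2, -1); Newton's method refines it to λ ≈ -1.3686. p(5) = -34 and p(6) = 39 have opposite signs, so a root lies in (5, 6); Newton's method refines it to λ ≈ 5.5256. Check (Vieta): the three roots sum to -1, matching tr M = -1.
Thus the eigenvalues (to 4 decimals) are -5.157 (modulus 5.157); -1.3686 (modulus 1.3686); 5.5256 (modulus 5.5256). The spectral radius is the largest modulus: r(A) ≈ 5.5256. (Cross-check: r(A) ≤ ||A||_2 ≈ 8.3629; equality holds whenever A is normal, though it can also hold for some non-normal A.)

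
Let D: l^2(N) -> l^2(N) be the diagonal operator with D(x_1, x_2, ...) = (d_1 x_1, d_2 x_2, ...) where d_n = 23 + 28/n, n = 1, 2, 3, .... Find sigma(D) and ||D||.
sigma(D) = {23 + 28/n : n ≥ 1} ∪ {23}; ||D|| = 51

A bounded diagonal operator on l^2 with diagonal entries d_n has spectrum equal to the closure of {d_n : n ≥ 1}: every d_n is an eigenvalue (with eigenvector e_n), so {d_n} ⊂ sigma(D); the spectrum is closed, so its closure is too; and for lambda not in the closure, (D - lambda I) has bounded inverse (the diagonal entries 1/(d_n - lambda) are bounded). For our sequence d_n = 23 + 28/n, n = 1, 2, 3, ...:
  - {d_n} = {23 + 28/n : n ≥ 1}; the only limit point is 23
  - closure = {23 + 28/n : n ≥ 1} ∪ {23}
For the norm: a diagonal operator has ||D|| = sup_n |d_n|. Here d_n = 23 + 28/n is positive and decreasing, so sup_n |d_n| = d_1 = 23 + 28 = 51. So ||D|| = 51.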